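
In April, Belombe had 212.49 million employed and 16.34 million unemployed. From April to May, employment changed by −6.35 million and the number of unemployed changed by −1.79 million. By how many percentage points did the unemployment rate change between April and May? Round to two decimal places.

April: labor force = 212.49 + 16.34 = 228.83; u = 16.34/228.83 = 7.14%.
May: labor force = 206.14 + 14.55 = 220.69; u = 14.55/220.69 = 6.59%.
Change = 6.59% − 7.14% = −0.55 pp.

The unemployment rate changed by −0.55 percentage points.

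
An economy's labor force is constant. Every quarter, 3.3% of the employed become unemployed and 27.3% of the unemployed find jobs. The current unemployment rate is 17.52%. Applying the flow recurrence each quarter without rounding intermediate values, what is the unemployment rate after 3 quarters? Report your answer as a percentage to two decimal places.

Unemployment rate after three quarters ≈ 13.04%.

With a fixed labor force, u_{t+1} = u_t + s·(1−u_t) − f·u_t = u_t·(1−s−f) + s.
Here 1−s−f = 0.694 and s = 0.033.
u_1 = 0.175200 × 0.694 + 0.033 = 0.154589.
u_2 = 0.154589 × 0.694 + 0.033 = 0.140285.
u_3 = 0.140285 × 0.694 + 0.033 = 0.130358.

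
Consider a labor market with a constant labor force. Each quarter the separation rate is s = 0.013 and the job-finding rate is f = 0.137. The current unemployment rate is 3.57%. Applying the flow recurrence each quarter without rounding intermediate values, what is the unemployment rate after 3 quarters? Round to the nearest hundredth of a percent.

With a fixed labor force, u_{t+1} = u_t + s·(1−u_t) − f·u_t = u_t·(1−s−f) + s.
Here 1−s−f = 0.850 and s = 0.013.
u_1 = 0.035700 × 0.850 + 0.013 = 0.043345.
u_2 = 0.043345 × 0.850 + 0.013 = 0.049843.
u_3 = 0.049843 × 0.850 + 0.013 = 0.055367.

Unemployment rate after three quarters ≈ 5.54%.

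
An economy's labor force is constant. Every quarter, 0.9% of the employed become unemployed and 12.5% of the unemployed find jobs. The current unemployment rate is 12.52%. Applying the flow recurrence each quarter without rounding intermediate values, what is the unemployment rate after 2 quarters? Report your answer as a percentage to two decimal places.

Unemployment rate after two quarters ≈ 11.07%.

With a fixed labor force, u_{t+1} = u_t + s·(1−u_t) − f·u_t = u_t·(1−s−f) + s.
Here 1−s−f = 0.866 and s = 0.009.
u_1 = 0.125200 × 0.866 + 0.009 = 0.117423.
u_2 = 0.117423 × 0.866 + 0.009 = 0.110688.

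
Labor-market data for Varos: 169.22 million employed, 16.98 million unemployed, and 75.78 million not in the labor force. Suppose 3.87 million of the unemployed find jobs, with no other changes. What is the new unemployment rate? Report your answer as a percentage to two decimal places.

New unemployment rate ≈ 7.04%.

Initially, labor force = 169.22 + 16.98 = 186.20 million, so u = 16.98/186.20 = 9.12%.
After the change, unemployed falls and employed rises by 3.87; labor force unchanged → E = 173.09, U = 13.11, labor force = 186.20 million.
New unemployment rate = 13.11 / 186.20 = 7.04%.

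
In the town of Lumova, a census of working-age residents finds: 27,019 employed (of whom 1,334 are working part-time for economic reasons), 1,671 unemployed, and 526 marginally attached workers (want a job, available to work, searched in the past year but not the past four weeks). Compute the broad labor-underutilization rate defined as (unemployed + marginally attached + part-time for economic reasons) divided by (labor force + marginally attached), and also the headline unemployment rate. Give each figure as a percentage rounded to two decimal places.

Broad underutilization rate ≈ 12.09%; headline unemployment rate ≈ 5.82%.

Labor force = 27,019 + 1,671 = 28,690.
Numerator = 1,671 + 526 + 1,334 = 3,531.
Denominator = 28,690 + 526 = 29,216.
Broad rate = 3,531 / 29,216 = 12.09%.
Headline unemployment rate = 1,671 / 28,690 = 5.82%.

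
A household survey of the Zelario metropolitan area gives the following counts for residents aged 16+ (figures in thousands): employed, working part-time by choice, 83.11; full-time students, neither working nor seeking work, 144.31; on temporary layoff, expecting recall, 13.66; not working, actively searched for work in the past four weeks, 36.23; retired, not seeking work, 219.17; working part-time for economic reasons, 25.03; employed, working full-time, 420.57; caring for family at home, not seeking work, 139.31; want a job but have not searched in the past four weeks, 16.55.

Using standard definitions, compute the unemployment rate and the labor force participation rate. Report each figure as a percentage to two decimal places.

Unemployment rate ≈ 8.62%; labor force participation rate ≈ 52.70%.

Employed = 83.11 + 25.03 + 420.57 = 528.71 thousand (anyone who worked, including part-time for economic reasons, counts as employed).
Unemployed = 13.66 + 36.23 = 49.89 thousand (jobless and actively searching, or on temporary layoff).
Labor force = 528.71 + 49.89 = 578.60 thousand.
Not in labor force = 144.31 + 219.17 + 139.31 + 16.55 = 519.34 thousand (those not working and not actively searching are outside the labor force — including those who want a job but have given up searching).
Civilian working-age population = 578.60 + 519.34 = 1,097.94 thousand.
Unemployment rate = 49.89 / 578.60 = 8.62%.
Labor force participation rate = 578.60 / 1,097.94 = 52.70%.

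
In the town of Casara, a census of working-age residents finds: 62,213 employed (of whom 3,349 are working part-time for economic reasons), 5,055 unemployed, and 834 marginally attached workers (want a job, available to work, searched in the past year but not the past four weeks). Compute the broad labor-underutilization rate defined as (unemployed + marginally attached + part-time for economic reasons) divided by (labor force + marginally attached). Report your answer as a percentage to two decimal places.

Broad underutilization rate ≈ 13.56%.

Labor force = 62,213 + 5,055 = 67,268.
Numerator = 5,055 + 834 + 3,349 = 9,238.
Denominator = 67,268 + 834 = 68,102.
Broad rate = 9,238 / 68,102 = 13.56%.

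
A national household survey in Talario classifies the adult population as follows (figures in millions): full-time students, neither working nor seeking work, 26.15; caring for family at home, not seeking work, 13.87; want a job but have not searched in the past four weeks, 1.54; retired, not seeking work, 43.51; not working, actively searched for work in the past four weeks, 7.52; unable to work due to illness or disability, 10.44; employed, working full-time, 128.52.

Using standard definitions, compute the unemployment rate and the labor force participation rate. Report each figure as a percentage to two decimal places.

Employed = 128.52 million.
Unemployed = 7.52 million.
Labor force = 128.52 + 7.52 = 136.04 million.
Not in labor force = 26.15 + 13.87 + 1.54 + 43.51 + 10.44 = 95.51 million (those not working and not actively searching are outside the labor force — including those who want a job but have given up searching).
Civilian working-age population = 136.04 + 95.51 = 231.55 million.
Unemployment rate = 7.52 / 136.04 = 5.53%.
Labor force participation rate = 136.04 / 231.55 = 58.75%.

Unemployment rate ≈ 5.53%; labor force participation rate ≈ 58.75%.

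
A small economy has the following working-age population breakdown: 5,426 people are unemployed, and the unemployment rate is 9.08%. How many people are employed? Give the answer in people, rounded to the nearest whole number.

Labor force = U / u = 5,426 / 0.0908 ≈ 59,758.
Employed = labor force − unemployed = 59,758 − 5,426 = 54,332.

About 54,332 are employed.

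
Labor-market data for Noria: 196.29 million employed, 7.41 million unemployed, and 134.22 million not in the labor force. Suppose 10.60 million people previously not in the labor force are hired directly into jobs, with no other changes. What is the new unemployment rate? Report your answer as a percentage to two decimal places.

Initially, labor force = 196.29 + 7.41 = 203.70 million, so u = 7.41/203.70 = 3.64%.
After the change, employed and labor force both rise by 10.60; unemployed unchanged → E = 206.89, U = 7.41, labor force = 214.30 million.
New unemployment rate = 7.41 / 214.30 = 3.46%.

New unemployment rate ≈ 3.46%.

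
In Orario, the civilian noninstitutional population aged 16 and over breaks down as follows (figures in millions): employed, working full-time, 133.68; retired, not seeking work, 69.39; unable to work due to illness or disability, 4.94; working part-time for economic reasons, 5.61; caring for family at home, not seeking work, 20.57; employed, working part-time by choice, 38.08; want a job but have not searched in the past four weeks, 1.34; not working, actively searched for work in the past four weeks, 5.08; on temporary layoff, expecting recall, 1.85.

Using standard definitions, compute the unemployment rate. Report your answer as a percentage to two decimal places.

Unemployment rate ≈ 3.76%.

Employed = 133.68 + 5.61 + 38.08 = 177.37 million (anyone who worked, including part-time for economic reasons, counts as employed).
Unemployed = 5.08 + 1.85 = 6.93 million (jobless and actively searching, or on temporary layoff).
Labor force = 177.37 + 6.93 = 184.30 million.
Unemployment rate = 6.93 / 184.30 = 3.76%.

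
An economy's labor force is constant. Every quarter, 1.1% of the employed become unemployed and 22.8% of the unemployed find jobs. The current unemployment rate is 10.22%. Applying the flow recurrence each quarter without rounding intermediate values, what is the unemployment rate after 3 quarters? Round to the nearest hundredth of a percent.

With a fixed labor force, u_{t+1} = u_t + s·(1−u_t) − f·u_t = u_t·(1−s−f) + s.
Here 1−s−f = 0.761 and s = 0.011.
u_1 = 0.102200 × 0.761 + 0.011 = 0.088774.
u_2 = 0.088774 × 0.761 + 0.011 = 0.078557.
u_3 = 0.078557 × 0.761 + 0.011 = 0.070782.

Unemployment rate after three quarters ≈ 7.08%.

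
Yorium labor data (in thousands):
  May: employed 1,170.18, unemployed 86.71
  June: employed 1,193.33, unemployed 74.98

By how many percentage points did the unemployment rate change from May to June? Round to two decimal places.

The unemployment rate changed by −0.99 percentage points.

May: labor force = 1,170.18 + 86.71 = 1,256.89; u = 86.71/1,256.89 = 6.90%.
June: labor force = 1,193.33 + 74.98 = 1,268.31; u = 74.98/1,268.31 = 5.91%.
Change = 5.91% − 6.90% = −0.99 pp.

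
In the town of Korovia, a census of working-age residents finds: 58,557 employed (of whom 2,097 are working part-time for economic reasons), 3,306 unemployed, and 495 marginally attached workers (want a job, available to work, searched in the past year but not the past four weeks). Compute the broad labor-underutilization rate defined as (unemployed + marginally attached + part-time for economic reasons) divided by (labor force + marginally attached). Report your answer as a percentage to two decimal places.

Labor force = 58,557 + 3,306 = 61,863.
Numerator = 3,306 + 495 + 2,097 = 5,898.
Denominator = 61,863 + 495 = 62,358.
Broad rate = 5,898 / 62,358 = 9.46%.

Broad underutilization rate ≈ 9.46%.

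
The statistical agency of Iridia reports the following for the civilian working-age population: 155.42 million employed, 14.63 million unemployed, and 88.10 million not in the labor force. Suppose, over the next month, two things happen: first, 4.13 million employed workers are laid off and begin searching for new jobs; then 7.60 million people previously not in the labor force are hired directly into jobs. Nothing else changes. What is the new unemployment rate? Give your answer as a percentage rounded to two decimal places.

New unemployment rate ≈ 10.56%.

Initially, labor force = 155.42 + 14.63 = 170.05 million, so u = 14.63/170.05 = 8.60%.
After the first change, employed falls and unemployed rises by 4.13; labor force unchanged → E = 151.29, U = 18.76, labor force = 170.05 million.
After the second change, employed and labor force both rise by 7.60; unemployed unchanged → E = 158.89, U = 18.76, labor force = 177.65 million.
New unemployment rate = 18.76 / 177.65 = 10.56%.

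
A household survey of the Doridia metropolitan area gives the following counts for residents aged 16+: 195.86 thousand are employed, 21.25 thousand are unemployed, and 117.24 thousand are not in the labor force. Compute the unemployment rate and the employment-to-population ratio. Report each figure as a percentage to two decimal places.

Labor force = employed + unemployed = 195.86 + 21.25 = 217.11 thousand.
Working-age population = 217.11 + 117.24 = 334.35 thousand.
Unemployment rate = 21.25 / 217.11 = 9.79%.
Employment-population ratio = 195.86 / 334.35 = 58.58%.

Unemployment rate ≈ 9.79%; employment-population ratio ≈ 58.58%.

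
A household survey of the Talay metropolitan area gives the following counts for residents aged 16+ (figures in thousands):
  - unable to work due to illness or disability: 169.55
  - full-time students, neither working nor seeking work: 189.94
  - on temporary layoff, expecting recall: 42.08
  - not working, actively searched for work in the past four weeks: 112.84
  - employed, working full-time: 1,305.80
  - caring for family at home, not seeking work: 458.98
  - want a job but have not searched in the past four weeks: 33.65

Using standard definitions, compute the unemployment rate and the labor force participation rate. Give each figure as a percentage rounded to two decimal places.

Unemployment rate ≈ 10.61%; labor force participation rate ≈ 63.16%.

Employed = 1,305.80 thousand.
Unemployed = 42.08 + 112.84 = 154.92 thousand (jobless and actively searching, or on temporary layoff).
Labor force = 1,305.80 + 154.92 = 1,460.72 thousand.
Not in labor force = 169.55 + 189.94 + 458.98 + 33.65 = 852.12 thousand (those not working and not actively searching are outside the labor force — including those who want a job but have given up searching).
Civilian working-age population = 1,460.72 + 852.12 = 2,312.84 thousand.
Unemployment rate = 154.92 / 1,460.72 = 10.61%.
Labor force participation rate = 1,460.72 / 2,312.84 = 63.16%.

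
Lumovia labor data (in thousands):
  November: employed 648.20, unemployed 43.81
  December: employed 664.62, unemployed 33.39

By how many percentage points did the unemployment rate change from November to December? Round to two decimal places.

The unemployment rate changed by −1.55 percentage points.

November: labor force = 648.20 + 43.81 = 692.01; u = 43.81/692.01 = 6.33%.
December: labor force = 664.62 + 33.39 = 698.01; u = 33.39/698.01 = 4.78%.
Change = 4.78% − 6.33% = −1.55 pp.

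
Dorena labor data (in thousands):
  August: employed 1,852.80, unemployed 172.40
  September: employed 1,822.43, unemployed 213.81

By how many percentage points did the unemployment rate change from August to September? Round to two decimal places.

The unemployment rate changed by +1.99 percentage points.

August: labor force = 1,852.80 + 172.40 = 2,025.20; u = 172.40/2,025.20 = 8.51%.
September: labor force = 1,822.43 + 213.81 = 2,036.24; u = 213.81/2,036.24 = 10.50%.
Change = 10.50% − 8.51% = +1.99 pp.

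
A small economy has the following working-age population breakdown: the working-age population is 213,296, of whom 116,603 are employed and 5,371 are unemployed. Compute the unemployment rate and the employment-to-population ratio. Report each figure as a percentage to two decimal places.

Unemployment rate ≈ 4.40%; employment-population ratio ≈ 54.67%.

Labor force = employed + unemployed = 116,603 + 5,371 = 121,974.
Unemployment rate = 5,371 / 121,974 = 4.40%.
Employment-population ratio = 116,603 / 213,296 = 54.67%.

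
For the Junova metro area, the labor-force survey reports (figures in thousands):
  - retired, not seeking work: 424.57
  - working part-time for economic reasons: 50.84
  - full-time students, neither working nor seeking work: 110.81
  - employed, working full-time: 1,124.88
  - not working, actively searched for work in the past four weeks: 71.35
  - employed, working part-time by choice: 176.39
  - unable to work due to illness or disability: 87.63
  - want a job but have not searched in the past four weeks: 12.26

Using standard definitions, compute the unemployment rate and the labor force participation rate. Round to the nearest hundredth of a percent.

Employed = 50.84 + 1,124.88 + 176.39 = 1,352.11 thousand (anyone who worked, including part-time for economic reasons, counts as employed).
Unemployed = 71.35 thousand.
Labor force = 1,352.11 + 71.35 = 1,423.46 thousand.
Not in labor force = 424.57 + 110.81 + 87.63 + 12.26 = 635.27 thousand (those not working and not actively searching are outside the labor force — including those who want a job but have given up searching).
Civilian working-age population = 1,423.46 + 635.27 = 2,058.73 thousand.
Unemployment rate = 71.35 / 1,423.46 = 5.01%.
Labor force participation rate = 1,423.46 / 2,058.73 = 69.14%.

Unemployment rate ≈ 5.01%; labor force participation rate ≈ 69.14%.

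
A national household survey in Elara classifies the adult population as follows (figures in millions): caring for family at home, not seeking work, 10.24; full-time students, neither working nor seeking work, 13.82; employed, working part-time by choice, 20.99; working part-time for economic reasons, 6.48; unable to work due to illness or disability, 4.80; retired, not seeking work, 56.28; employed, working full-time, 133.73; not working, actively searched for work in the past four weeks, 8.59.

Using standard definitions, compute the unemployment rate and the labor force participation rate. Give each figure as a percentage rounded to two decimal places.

Unemployment rate ≈ 5.06%; labor force participation rate ≈ 66.60%.

Employed = 20.99 + 6.48 + 133.73 = 161.20 million (anyone who worked, including part-time for economic reasons, counts as employed).
Unemployed = 8.59 million.
Labor force = 161.20 + 8.59 = 169.79 million.
Not in labor force = 10.24 + 13.82 + 4.80 + 56.28 = 85.14 million (those not working and not actively searching are outside the labor force).
Civilian working-age population = 169.79 + 85.14 = 254.93 million.
Unemployment rate = 8.59 / 169.79 = 5.06%.
Labor force participation rate = 169.79 / 254.93 = 66.60%.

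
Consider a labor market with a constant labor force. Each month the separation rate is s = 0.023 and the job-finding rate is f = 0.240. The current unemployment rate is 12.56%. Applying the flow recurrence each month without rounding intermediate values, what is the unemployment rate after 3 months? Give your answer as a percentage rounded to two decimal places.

With a fixed labor force, u_{t+1} = u_t + s·(1−u_t) − f·u_t = u_t·(1−s−f) + s.
Here 1−s−f = 0.737 and s = 0.023.
u_1 = 0.125600 × 0.737 + 0.023 = 0.115567.
u_2 = 0.115567 × 0.737 + 0.023 = 0.108173.
u_3 = 0.108173 × 0.737 + 0.023 = 0.102724.

Unemployment rate after three months ≈ 10.27%.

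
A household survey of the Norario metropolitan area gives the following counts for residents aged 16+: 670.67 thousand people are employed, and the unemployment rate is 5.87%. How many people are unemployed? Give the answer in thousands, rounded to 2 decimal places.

Let U be the number unemployed. The labor force is E + U, and U/(E+U) = 0.0587.
So U = 0.0587 × 670.67 / (1 − 0.0587) = 39.3683 / 0.9413 ≈ 41.82 thousand.

About 41.82 thousand are unemployed.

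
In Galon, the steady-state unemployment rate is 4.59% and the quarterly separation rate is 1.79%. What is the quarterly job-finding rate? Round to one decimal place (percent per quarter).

Job-finding rate ≈ 37.2% per quarter.

From u* = s/(s+f): f = s·(1−u)/u.
f = 1.79 × (1 − 0.0459) / 0.0459 = 1.7078 / 0.0459 ≈ 37.2% per quarter.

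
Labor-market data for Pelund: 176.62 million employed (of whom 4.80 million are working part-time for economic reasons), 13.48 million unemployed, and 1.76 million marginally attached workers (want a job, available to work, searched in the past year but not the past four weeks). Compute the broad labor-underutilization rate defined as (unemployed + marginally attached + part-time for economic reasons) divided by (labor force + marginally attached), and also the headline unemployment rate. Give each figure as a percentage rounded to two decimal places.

Labor force = 176.62 + 13.48 = 190.10 million.
Numerator = 13.48 + 1.76 + 4.80 = 20.04 million.
Denominator = 190.10 + 1.76 = 191.86 million.
Broad rate = 20.04 / 191.86 = 10.45%.
Headline unemployment rate = 13.48 / 190.10 = 7.09%.

Broad underutilization rate ≈ 10.45%; headline unemployment rate ≈ 7.09%.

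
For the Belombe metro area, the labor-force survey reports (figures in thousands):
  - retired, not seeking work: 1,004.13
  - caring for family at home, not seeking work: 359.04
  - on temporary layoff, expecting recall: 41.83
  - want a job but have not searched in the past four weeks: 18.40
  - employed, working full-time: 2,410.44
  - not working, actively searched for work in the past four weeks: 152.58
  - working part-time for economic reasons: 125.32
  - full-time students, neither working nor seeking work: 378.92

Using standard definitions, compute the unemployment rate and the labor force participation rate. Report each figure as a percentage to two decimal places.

Employed = 2,410.44 + 125.32 = 2,535.76 thousand (anyone who worked, including part-time for economic reasons, counts as employed).
Unemployed = 41.83 + 152.58 = 194.41 thousand (jobless and actively searching, or on temporary layoff).
Labor force = 2,535.76 + 194.41 = 2,730.17 thousand.
Not in labor force = 1,004.13 + 359.04 + 18.40 + 378.92 = 1,760.49 thousand (those not working and not actively searching are outside the labor force — including those who want a job but have given up searching).
Civilian working-age population = 2,730.17 + 1,760.49 = 4,490.66 thousand.
Unemployment rate = 194.41 / 2,730.17 = 7.12%.
Labor force participation rate = 2,730.17 / 4,490.66 = 60.80%.

Unemployment rate ≈ 7.12%; labor force participation rate ≈ 60.80%.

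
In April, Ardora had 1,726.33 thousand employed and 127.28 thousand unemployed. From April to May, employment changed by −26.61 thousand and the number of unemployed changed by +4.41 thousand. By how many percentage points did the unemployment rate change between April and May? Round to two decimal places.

The unemployment rate changed by +0.32 percentage points.

April: labor force = 1,726.33 + 127.28 = 1,853.61; u = 127.28/1,853.61 = 6.87%.
May: labor force = 1,699.72 + 131.69 = 1,831.41; u = 131.69/1,831.41 = 7.19%.
Change = 7.19% − 6.87% = +0.32 pp.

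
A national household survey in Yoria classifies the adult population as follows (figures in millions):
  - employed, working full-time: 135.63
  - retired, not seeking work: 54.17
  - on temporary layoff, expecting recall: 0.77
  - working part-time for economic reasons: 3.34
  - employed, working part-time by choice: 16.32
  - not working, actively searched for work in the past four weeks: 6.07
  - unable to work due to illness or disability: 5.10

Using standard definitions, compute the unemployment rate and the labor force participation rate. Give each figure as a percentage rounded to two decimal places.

Employed = 135.63 + 3.34 + 16.32 = 155.29 million (anyone who worked, including part-time for economic reasons, counts as employed).
Unemployed = 0.77 + 6.07 = 6.84 million (jobless and actively searching, or on temporary layoff).
Labor force = 155.29 + 6.84 = 162.13 million.
Not in labor force = 54.17 + 5.10 = 59.27 million (those not working and not actively searching are outside the labor force).
Civilian working-age population = 162.13 + 59.27 = 221.40 million.
Unemployment rate = 6.84 / 162.13 = 4.22%.
Labor force participation rate = 162.13 / 221.40 = 73.23%.

Unemployment rate ≈ 4.22%; labor force participation rate ≈ 73.23%.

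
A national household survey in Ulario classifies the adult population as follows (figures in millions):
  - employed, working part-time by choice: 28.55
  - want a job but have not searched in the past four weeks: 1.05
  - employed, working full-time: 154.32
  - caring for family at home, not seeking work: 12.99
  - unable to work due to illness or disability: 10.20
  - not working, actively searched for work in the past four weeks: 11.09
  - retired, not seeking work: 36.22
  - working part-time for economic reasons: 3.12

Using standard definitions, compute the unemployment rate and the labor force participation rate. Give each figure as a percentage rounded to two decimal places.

Unemployment rate ≈ 5.63%; labor force participation rate ≈ 76.52%.

Employed = 28.55 + 154.32 + 3.12 = 185.99 million (anyone who worked, including part-time for economic reasons, counts as employed).
Unemployed = 11.09 million.
Labor force = 185.99 + 11.09 = 197.08 million.
Not in labor force = 1.05 + 12.99 + 10.20 + 36.22 = 60.46 million (those not working and not actively searching are outside the labor force — including those who want a job but have given up searching).
Civilian working-age population = 197.08 + 60.46 = 257.54 million.
Unemployment rate = 11.09 / 197.08 = 5.63%.
Labor force participation rate = 197.08 / 257.54 = 76.52%.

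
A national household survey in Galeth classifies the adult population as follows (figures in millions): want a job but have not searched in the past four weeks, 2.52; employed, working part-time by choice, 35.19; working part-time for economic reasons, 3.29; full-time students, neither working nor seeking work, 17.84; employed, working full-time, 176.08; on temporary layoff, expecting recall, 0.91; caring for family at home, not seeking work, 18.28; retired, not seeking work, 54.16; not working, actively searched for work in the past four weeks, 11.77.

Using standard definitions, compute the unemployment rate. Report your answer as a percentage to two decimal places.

Employed = 35.19 + 3.29 + 176.08 = 214.56 million (anyone who worked, including part-time for economic reasons, counts as employed).
Unemployed = 0.91 + 11.77 = 12.68 million (jobless and actively searching, or on temporary layoff).
Labor force = 214.56 + 12.68 = 227.24 million.
Unemployment rate = 12.68 / 227.24 = 5.58%.

Unemployment rate ≈ 5.58%.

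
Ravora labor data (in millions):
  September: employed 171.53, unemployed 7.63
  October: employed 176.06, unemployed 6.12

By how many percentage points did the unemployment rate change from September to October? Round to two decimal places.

The unemployment rate changed by −0.90 percentage points.

September: labor force = 171.53 + 7.63 = 179.16; u = 7.63/179.16 = 4.26%.
October: labor force = 176.06 + 6.12 = 182.18; u = 6.12/182.18 = 3.36%.
Change = 3.36% − 4.26% = −0.90 pp.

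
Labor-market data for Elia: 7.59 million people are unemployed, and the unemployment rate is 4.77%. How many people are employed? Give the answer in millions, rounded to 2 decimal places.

About 151.53 million are employed.

Labor force = U / u = 7.59 / 0.0477 ≈ 159.12 million.
Employed = labor force − unemployed = 159.12 − 7.59 = 151.53 million.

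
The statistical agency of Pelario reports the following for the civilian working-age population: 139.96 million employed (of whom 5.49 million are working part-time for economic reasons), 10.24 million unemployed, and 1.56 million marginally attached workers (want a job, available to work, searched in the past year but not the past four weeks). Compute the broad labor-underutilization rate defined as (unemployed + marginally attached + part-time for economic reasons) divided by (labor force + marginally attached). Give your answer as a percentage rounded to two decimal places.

Broad underutilization rate ≈ 11.39%.

Labor force = 139.96 + 10.24 = 150.20 million.
Numerator = 10.24 + 1.56 + 5.49 = 17.29 million.
Denominator = 150.20 + 1.56 = 151.76 million.
Broad rate = 17.29 / 151.76 = 11.39%.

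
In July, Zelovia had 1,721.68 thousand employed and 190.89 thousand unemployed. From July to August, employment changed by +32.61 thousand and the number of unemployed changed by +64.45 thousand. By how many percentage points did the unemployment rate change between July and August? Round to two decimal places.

July: labor force = 1,721.68 + 190.89 = 1,912.57; u = 190.89/1,912.57 = 9.98%.
August: labor force = 1,754.29 + 255.34 = 2,009.63; u = 255.34/2,009.63 = 12.71%.
Change = 12.71% − 9.98% = +2.73 pp.

The unemployment rate changed by +2.73 percentage points.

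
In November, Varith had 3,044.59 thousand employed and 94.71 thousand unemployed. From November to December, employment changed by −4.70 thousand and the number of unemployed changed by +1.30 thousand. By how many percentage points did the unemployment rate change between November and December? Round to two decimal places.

November: labor force = 3,044.59 + 94.71 = 3,139.30; u = 94.71/3,139.30 = 3.02%.
December: labor force = 3,039.89 + 96.01 = 3,135.90; u = 96.01/3,135.90 = 3.06%.
Change = 3.06% − 3.02% = +0.04 pp.

The unemployment rate changed by +0.04 percentage points.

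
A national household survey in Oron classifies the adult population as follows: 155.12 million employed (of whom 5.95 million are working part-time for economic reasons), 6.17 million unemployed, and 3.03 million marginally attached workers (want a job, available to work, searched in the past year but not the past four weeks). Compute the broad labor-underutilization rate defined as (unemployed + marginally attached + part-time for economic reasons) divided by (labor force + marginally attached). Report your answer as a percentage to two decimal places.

Labor force = 155.12 + 6.17 = 161.29 million.
Numerator = 6.17 + 3.03 + 5.95 = 15.15 million.
Denominator = 161.29 + 3.03 = 164.32 million.
Broad rate = 15.15 / 164.32 = 9.22%.

Broad underutilization rate ≈ 9.22%.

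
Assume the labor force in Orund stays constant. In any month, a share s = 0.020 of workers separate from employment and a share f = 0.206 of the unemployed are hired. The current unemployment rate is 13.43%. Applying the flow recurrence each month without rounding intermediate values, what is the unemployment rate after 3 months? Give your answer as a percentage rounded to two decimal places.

Unemployment rate after three months ≈ 10.97%.

With a fixed labor force, u_{t+1} = u_t + s·(1−u_t) − f·u_t = u_t·(1−s−f) + s.
Here 1−s−f = 0.774 and s = 0.020.
u_1 = 0.134300 × 0.774 + 0.020 = 0.123948.
u_2 = 0.123948 × 0.774 + 0.020 = 0.115936.
u_3 = 0.115936 × 0.774 + 0.020 = 0.109734.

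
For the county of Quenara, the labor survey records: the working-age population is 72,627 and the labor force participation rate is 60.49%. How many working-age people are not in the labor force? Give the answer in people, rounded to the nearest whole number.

Share not in the labor force = 1 − 0.6049 = 0.3951.
Not in labor force = 0.3951 × 72,627 ≈ 28,695.

About 28,695 are not in the labor force.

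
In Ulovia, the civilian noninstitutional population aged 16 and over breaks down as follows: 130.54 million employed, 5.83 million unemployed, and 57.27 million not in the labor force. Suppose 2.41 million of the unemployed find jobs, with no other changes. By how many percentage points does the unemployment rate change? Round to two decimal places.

Initially, labor force = 130.54 + 5.83 = 136.37 million, so u = 5.83/136.37 = 4.28%.
After the change, unemployed falls and employed rises by 2.41; labor force unchanged → E = 132.95, U = 3.42, labor force = 136.37 million.
New unemployment rate = 3.42 / 136.37 = 2.51%.
Change = 2.51% − 4.28% = −1.77 percentage points.

The unemployment rate changes by −1.77 percentage points.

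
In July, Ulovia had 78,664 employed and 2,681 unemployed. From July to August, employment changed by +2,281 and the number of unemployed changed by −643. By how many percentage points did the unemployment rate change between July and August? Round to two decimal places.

The unemployment rate changed by −0.84 percentage points.

July: labor force = 78,664 + 2,681 = 81,345; u = 2,681/81,345 = 3.30%.
August: labor force = 80,945 + 2,038 = 82,983; u = 2,038/82,983 = 2.46%.
Change = 2.46% − 3.30% = −0.84 pp.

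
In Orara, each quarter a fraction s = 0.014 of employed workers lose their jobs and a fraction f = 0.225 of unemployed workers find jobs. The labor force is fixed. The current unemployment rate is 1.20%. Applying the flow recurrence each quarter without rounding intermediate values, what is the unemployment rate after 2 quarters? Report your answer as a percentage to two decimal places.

Unemployment rate after two quarters ≈ 3.16%.

With a fixed labor force, u_{t+1} = u_t + s·(1−u_t) − f·u_t = u_t·(1−s−f) + s.
Here 1−s−f = 0.761 and s = 0.014.
u_1 = 0.012000 × 0.761 + 0.014 = 0.023132.
u_2 = 0.023132 × 0.761 + 0.014 = 0.031603.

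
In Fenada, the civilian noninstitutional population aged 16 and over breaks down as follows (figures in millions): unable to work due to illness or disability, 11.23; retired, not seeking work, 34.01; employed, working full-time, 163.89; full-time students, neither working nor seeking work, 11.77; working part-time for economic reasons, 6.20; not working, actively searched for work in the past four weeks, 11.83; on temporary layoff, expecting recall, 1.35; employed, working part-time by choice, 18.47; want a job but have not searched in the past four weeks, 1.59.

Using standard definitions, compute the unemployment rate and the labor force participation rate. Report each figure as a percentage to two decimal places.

Unemployment rate ≈ 6.53%; labor force participation rate ≈ 77.49%.

Employed = 163.89 + 6.20 + 18.47 = 188.56 million (anyone who worked, including part-time for economic reasons, counts as employed).
Unemployed = 11.83 + 1.35 = 13.18 million (jobless and actively searching, or on temporary layoff).
Labor force = 188.56 + 13.18 = 201.74 million.
Not in labor force = 11.23 + 34.01 + 11.77 + 1.59 = 58.60 million (those not working and not actively searching are outside the labor force — including those who want a job but have given up searching).
Civilian working-age population = 201.74 + 58.60 = 260.34 million.
Unemployment rate = 13.18 / 201.74 = 6.53%.
Labor force participation rate = 201.74 / 260.34 = 77.49%.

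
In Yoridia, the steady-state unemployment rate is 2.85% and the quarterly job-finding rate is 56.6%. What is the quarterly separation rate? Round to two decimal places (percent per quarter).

Separation rate ≈ 1.66% per quarter.

From u* = s/(s+f): s = u·f/(1−u).
s = 0.0285 × 56.6 / (1 − 0.0285) = 1.6131 / 0.9715 ≈ 1.66% per quarter.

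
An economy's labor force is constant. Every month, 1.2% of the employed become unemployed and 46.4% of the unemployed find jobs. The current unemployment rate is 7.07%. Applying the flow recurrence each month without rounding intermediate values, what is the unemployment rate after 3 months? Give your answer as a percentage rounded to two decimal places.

Unemployment rate after three months ≈ 3.18%.

With a fixed labor force, u_{t+1} = u_t + s·(1−u_t) − f·u_t = u_t·(1−s−f) + s.
Here 1−s−f = 0.524 and s = 0.012.
u_1 = 0.070700 × 0.524 + 0.012 = 0.049047.
u_2 = 0.049047 × 0.524 + 0.012 = 0.037701.
u_3 = 0.037701 × 0.524 + 0.012 = 0.031755.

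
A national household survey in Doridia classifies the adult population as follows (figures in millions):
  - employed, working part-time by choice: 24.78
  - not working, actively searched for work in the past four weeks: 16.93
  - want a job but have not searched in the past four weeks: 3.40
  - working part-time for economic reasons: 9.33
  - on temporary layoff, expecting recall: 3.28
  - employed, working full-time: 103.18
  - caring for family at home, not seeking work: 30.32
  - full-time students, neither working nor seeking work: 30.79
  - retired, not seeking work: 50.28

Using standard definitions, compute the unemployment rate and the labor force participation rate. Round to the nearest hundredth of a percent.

Employed = 24.78 + 9.33 + 103.18 = 137.29 million (anyone who worked, including part-time for economic reasons, counts as employed).
Unemployed = 16.93 + 3.28 = 20.21 million (jobless and actively searching, or on temporary layoff).
Labor force = 137.29 + 20.21 = 157.50 million.
Not in labor force = 3.40 + 30.32 + 30.79 + 50.28 = 114.79 million (those not working and not actively searching are outside the labor force — including those who want a job but have given up searching).
Civilian working-age population = 157.50 + 114.79 = 272.29 million.
Unemployment rate = 20.21 / 157.50 = 12.83%.
Labor force participation rate = 157.50 / 272.29 = 57.84%.

Unemployment rate ≈ 12.83%; labor force participation rate ≈ 57.84%.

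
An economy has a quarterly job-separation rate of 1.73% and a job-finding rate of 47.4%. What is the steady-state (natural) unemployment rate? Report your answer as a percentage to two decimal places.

Steady-state unemployment rate ≈ 3.52%.

At steady state the flows balance: s·E = f·U, so U/(E+U) = s/(s+f).
u* = 1.73 / (1.73 + 47.4) = 1.73 / 49.13 = 3.52%.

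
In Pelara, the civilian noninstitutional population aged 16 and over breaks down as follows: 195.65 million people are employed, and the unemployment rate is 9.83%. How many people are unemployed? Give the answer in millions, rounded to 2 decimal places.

Let U be the number unemployed. The labor force is E + U, and U/(E+U) = 0.0983.
So U = 0.0983 × 195.65 / (1 − 0.0983) = 19.2324 / 0.9017 ≈ 21.33 million.

About 21.33 million are unemployed.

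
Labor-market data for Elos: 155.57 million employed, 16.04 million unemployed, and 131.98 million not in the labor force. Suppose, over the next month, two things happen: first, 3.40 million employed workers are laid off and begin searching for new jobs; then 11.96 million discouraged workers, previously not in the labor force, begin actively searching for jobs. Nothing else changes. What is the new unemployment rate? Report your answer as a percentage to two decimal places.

Initially, labor force = 155.57 + 16.04 = 171.61 million, so u = 16.04/171.61 = 9.35%.
After the first change, employed falls and unemployed rises by 3.40; labor force unchanged → E = 152.17, U = 19.44, labor force = 171.61 million.
After the second change, unemployed and labor force both rise by 11.96 → E = 152.17, U = 31.40, labor force = 183.57 million.
New unemployment rate = 31.40 / 183.57 = 17.11%.

New unemployment rate ≈ 17.11%.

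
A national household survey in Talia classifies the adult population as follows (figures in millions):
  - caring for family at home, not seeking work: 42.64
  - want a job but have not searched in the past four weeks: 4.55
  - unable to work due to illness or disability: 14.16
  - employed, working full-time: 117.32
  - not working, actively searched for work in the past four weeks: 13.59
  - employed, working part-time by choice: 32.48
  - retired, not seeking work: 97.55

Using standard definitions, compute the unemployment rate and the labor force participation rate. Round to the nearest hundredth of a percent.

Employed = 117.32 + 32.48 = 149.80 million.
Unemployed = 13.59 million.
Labor force = 149.80 + 13.59 = 163.39 million.
Not in labor force = 42.64 + 4.55 + 14.16 + 97.55 = 158.90 million (those not working and not actively searching are outside the labor force — including those who want a job but have given up searching).
Civilian working-age population = 163.39 + 158.90 = 322.29 million.
Unemployment rate = 13.59 / 163.39 = 8.32%.
Labor force participation rate = 163.39 / 322.29 = 50.70%.

Unemployment rate ≈ 8.32%; labor force participation rate ≈ 50.70%.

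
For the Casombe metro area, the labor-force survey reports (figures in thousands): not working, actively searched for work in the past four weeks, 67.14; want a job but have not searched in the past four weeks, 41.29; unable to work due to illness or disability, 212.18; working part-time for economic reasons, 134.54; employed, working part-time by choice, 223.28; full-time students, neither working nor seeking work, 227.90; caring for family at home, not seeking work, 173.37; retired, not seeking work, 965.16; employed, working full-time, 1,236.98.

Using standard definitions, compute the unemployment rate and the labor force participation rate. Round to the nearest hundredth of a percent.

Unemployment rate ≈ 4.04%; labor force participation rate ≈ 50.64%.

Employed = 134.54 + 223.28 + 1,236.98 = 1,594.80 thousand (anyone who worked, including part-time for economic reasons, counts as employed).
Unemployed = 67.14 thousand.
Labor force = 1,594.80 + 67.14 = 1,661.94 thousand.
Not in labor force = 41.29 + 212.18 + 227.90 + 173.37 + 965.16 = 1,619.90 thousand (those not working and not actively searching are outside the labor force — including those who want a job but have given up searching).
Civilian working-age population = 1,661.94 + 1,619.90 = 3,281.84 thousand.
Unemployment rate = 67.14 / 1,661.94 = 4.04%.
Labor force participation rate = 1,661.94 / 3,281.84 = 50.64%.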